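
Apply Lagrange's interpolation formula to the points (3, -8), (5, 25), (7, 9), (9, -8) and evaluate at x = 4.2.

Lagrange interpolation formula:
P(x) = Σ yᵢ × Lᵢ(x)
where Lᵢ(x) = Π_{j≠i} (x - xⱼ)/(xᵢ - xⱼ)

L_0(4.2) = (4.2 - 5)/(3 - 5) × (4.2 - 7)/(3 - 7) × (4.2 - 9)/(3 - 9) = 0.224000
L_1(4.2) = (4.2 - 3)/(5 - 3) × (4.2 - 7)/(5 - 7) × (4.2 - 9)/(5 - 9) = 1.008000
L_2(4.2) = (4.2 - 3)/(7 - 3) × (4.2 - 5)/(7 - 5) × (4.2 - 9)/(7 - 9) = -0.288000
L_3(4.2) = (4.2 - 3)/(9 - 3) × (4.2 - 5)/(9 - 5) × (4.2 - 7)/(9 - 7) = 0.056000

P(4.2) = (-8)×L_0(4.2) + 25×L_1(4.2) + 9×L_2(4.2) + (-8)×L_3(4.2)
P(4.2) = 20.368000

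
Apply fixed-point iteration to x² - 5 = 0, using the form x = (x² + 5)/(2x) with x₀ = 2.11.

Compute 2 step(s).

Equation: x² - 5 = 0
Fixed-point form: x = (x² + 5)/(2x)
x₀ = 2.11

x_1 = g(2.110000) = 2.239834
x_2 = g(2.239834) = 2.236071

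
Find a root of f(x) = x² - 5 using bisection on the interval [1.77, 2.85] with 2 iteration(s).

f(x) = x² - 5
Initial interval: [1.77, 2.85]

Iteration 1:
  c_1 = (1.770000 + 2.850000)/2 = 2.310000
  f(c_1) = f(2.310000) = 0.336100
  f(a) × f(c) < 0, new interval: [1.770000, 2.310000]
Iteration 2:
  c_2 = (1.770000 + 2.310000)/2 = 2.040000
  f(c_2) = f(2.040000) = -0.838400
  f(a) × f(c) ≥ 0, new interval: [2.040000, 2.310000]

After 2 iteration(s), the approximation is c_2 = 2.040000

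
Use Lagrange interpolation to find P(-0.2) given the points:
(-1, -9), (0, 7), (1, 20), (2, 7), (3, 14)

Lagrange interpolation formula:
P(x) = Σ yᵢ × Lᵢ(x)
where Lᵢ(x) = Π_{j≠i} (x - xⱼ)/(xᵢ - xⱼ)

L_0(-0.2) = (-0.2 - 0)/(-1 - 0) × (-0.2 - 1)/(-1 - 1) × (-0.2 - 2)/(-1 - 2) × (-0.2 - 3)/(-1 - 3) = 0.070400
L_1(-0.2) = (-0.2 - (-1))/(0 - (-1)) × (-0.2 - 1)/(0 - 1) × (-0.2 - 2)/(0 - 2) × (-0.2 - 3)/(0 - 3) = 1.126400
L_2(-0.2) = (-0.2 - (-1))/(1 - (-1)) × (-0.2 - 0)/(1 - 0) × (-0.2 - 2)/(1 - 2) × (-0.2 - 3)/(1 - 3) = -0.281600
L_3(-0.2) = (-0.2 - (-1))/(2 - (-1)) × (-0.2 - 0)/(2 - 0) × (-0.2 - 1)/(2 - 1) × (-0.2 - 3)/(2 - 3) = 0.102400
L_4(-0.2) = (-0.2 - (-1))/(3 - (-1)) × (-0.2 - 0)/(3 - 0) × (-0.2 - 1)/(3 - 1) × (-0.2 - 2)/(3 - 2) = -0.017600

P(-0.2) = (-9)×L_0(-0.2) + 7×L_1(-0.2) + 20×L_2(-0.2) + 7×L_3(-0.2) + 14×L_4(-0.2)
P(-0.2) = 2.089600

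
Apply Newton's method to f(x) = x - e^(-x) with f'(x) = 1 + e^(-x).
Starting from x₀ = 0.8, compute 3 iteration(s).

f(x) = x - e^(-x)
f'(x) = 1 + e^(-x)
x₀ = 0.8

Newton-Raphson formula: x_{n+1} = x_n - f(x_n)/f'(x_n)

Iteration 1:
  f(0.800000) = 0.350671
  f'(0.800000) = 1.449329
  x_1 = 0.800000 - 0.350671/1.449329 = 0.558046
Iteration 2:
  f(0.558046) = -0.014280
  f'(0.558046) = 1.572326
  x_2 = 0.558046 - (-0.014280)/1.572326 = 0.567128
Iteration 3:
  f(0.567128) = -0.000024
  f'(0.567128) = 1.567152
  x_3 = 0.567128 - (-0.000024)/1.567152 = 0.567143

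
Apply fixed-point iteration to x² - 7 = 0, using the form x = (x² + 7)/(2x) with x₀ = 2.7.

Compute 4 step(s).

Equation: x² - 7 = 0
Fixed-point form: x = (x² + 7)/(2x)
x₀ = 2.7

x_1 = g(2.700000) = 2.646296
x_2 = g(2.646296) = 2.645751
x_3 = g(2.645751) = 2.645751
x_4 = g(2.645751) = 2.645751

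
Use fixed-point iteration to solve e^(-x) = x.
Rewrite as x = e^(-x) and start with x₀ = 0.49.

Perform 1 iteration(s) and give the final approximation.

Equation: e^(-x) = x
Fixed-point form: x = e^(-x)
x₀ = 0.49

x_1 = g(0.490000) = 0.612626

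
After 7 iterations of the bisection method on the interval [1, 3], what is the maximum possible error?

Bisection error bound: |error| ≤ (b-a)/2^n
|error| ≤ (3 - 1)/2^7 = 2/2^7
|error| ≤ 0.0156250000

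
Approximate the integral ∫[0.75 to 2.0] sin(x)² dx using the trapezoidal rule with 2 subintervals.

f(x) = sin(x)²
a = 0.75, b = 2.0, n = 2
h = (b - a)/n = 0.625000

Trapezoidal rule: (h/2)[f(x₀) + 2f(x₁) + 2f(x₂) + ... + f(xₙ)]

x_0 = 0.7500, f(x_0) = 0.464631, coefficient = 1
x_1 = 1.3750, f(x_1) = 0.962151, coefficient = 2
x_2 = 2.0000, f(x_2) = 0.826822, coefficient = 1

I ≈ (0.625000/2) × 3.215756 = 1.004924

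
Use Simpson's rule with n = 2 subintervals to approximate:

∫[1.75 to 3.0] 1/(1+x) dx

f(x) = 1/(1+x)
a = 1.75, b = 3.0, n = 2
h = (b - a)/n = 0.625000

Simpson's rule: (h/3)[f(x₀) + 4f(x₁) + 2f(x₂) + ... + f(xₙ)]

x_0 = 1.7500, f(x_0) = 0.363636, coefficient = 1
x_1 = 2.3750, f(x_1) = 0.296296, coefficient = 4
x_2 = 3.0000, f(x_2) = 0.250000, coefficient = 1

I ≈ (0.625000/3) × 1.798822 = 0.374754
Exact value: 0.374693
Error: 0.000061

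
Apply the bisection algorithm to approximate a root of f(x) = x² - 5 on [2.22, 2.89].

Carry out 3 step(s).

f(x) = x² - 5
Initial interval: [2.22, 2.89]

Iteration 1:
  c_1 = (2.220000 + 2.890000)/2 = 2.555000
  f(c_1) = f(2.555000) = 1.528025
  f(a) × f(c) < 0, new interval: [2.220000, 2.555000]
Iteration 2:
  c_2 = (2.220000 + 2.555000)/2 = 2.387500
  f(c_2) = f(2.387500) = 0.700156
  f(a) × f(c) < 0, new interval: [2.220000, 2.387500]
Iteration 3:
  c_3 = (2.220000 + 2.387500)/2 = 2.303750
  f(c_3) = f(2.303750) = 0.307264
  f(a) × f(c) < 0, new interval: [2.220000, 2.303750]

After 3 iteration(s), the approximation is c_3 = 2.303750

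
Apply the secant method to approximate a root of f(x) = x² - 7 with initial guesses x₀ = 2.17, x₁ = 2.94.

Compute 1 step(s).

f(x) = x² - 7
x₀ = 2.17, x₁ = 2.94

Secant formula: x_{n+1} = x_n - f(x_n)(x_n - x_{n-1})/(f(x_n) - f(x_{n-1}))

Iteration 1:
  f(2.170000) = -2.291100
  f(2.940000) = 1.643600
  x_2 = 2.940000 - 1.643600×(2.940000 - 2.170000)/(1.643600 - (-2.291100))
       = 2.618356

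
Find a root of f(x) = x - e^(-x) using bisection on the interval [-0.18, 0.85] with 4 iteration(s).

f(x) = x - e^(-x)
Initial interval: [-0.18, 0.85]

Iteration 1:
  c_1 = (-0.180000 + 0.850000)/2 = 0.335000
  f(c_1) = f(0.335000) = -0.380338
  f(a) × f(c) ≥ 0, new interval: [0.335000, 0.850000]
Iteration 2:
  c_2 = (0.335000 + 0.850000)/2 = 0.592500
  f(c_2) = f(0.592500) = 0.039557
  f(a) × f(c) < 0, new interval: [0.335000, 0.592500]
Iteration 3:
  c_3 = (0.335000 + 0.592500)/2 = 0.463750
  f(c_3) = f(0.463750) = -0.165171
  f(a) × f(c) ≥ 0, new interval: [0.463750, 0.592500]
Iteration 4:
  c_4 = (0.463750 + 0.592500)/2 = 0.528125
  f(c_4) = f(0.528125) = -0.061585
  f(a) × f(c) ≥ 0, new interval: [0.528125, 0.592500]

After 4 iteration(s), the approximation is c_4 = 0.528125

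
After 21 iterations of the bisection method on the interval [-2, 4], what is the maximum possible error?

Bisection error bound: |error| ≤ (b-a)/2^n
|error| ≤ (4 - (-2))/2^21 = 6/2^21
|error| ≤ 0.0000028610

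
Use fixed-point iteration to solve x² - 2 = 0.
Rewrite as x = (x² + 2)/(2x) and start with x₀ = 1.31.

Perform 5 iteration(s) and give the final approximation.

Equation: x² - 2 = 0
Fixed-point form: x = (x² + 2)/(2x)
x₀ = 1.31

x_1 = g(1.310000) = 1.418359
x_2 = g(1.418359) = 1.414220
x_3 = g(1.414220) = 1.414214
x_4 = g(1.414214) = 1.414214
x_5 = g(1.414214) = 1.414214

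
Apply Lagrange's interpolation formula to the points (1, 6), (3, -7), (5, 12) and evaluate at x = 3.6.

Lagrange interpolation formula:
P(x) = Σ yᵢ × Lᵢ(x)
where Lᵢ(x) = Π_{j≠i} (x - xⱼ)/(xᵢ - xⱼ)

L_0(3.6) = (3.6 - 3)/(1 - 3) × (3.6 - 5)/(1 - 5) = -0.105000
L_1(3.6) = (3.6 - 1)/(3 - 1) × (3.6 - 5)/(3 - 5) = 0.910000
L_2(3.6) = (3.6 - 1)/(5 - 1) × (3.6 - 3)/(5 - 3) = 0.195000

P(3.6) = 6×L_0(3.6) + (-7)×L_1(3.6) + 12×L_2(3.6)
P(3.6) = -4.660000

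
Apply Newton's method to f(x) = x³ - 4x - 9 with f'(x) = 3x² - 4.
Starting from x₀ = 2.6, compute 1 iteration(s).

f(x) = x³ - 4x - 9
f'(x) = 3x² - 4
x₀ = 2.6

Newton-Raphson formula: x_{n+1} = x_n - f(x_n)/f'(x_n)

Iteration 1:
  f(2.600000) = -1.824000
  f'(2.600000) = 16.280000
  x_1 = 2.600000 - (-1.824000)/16.280000 = 2.712039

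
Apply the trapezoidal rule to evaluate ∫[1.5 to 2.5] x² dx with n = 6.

f(x) = x²
a = 1.5, b = 2.5, n = 6
h = (b - a)/n = 0.166667

Trapezoidal rule: (h/2)[f(x₀) + 2f(x₁) + 2f(x₂) + ... + f(xₙ)]

x_0 = 1.5000, f(x_0) = 2.250000, coefficient = 1
x_1 = 1.6667, f(x_1) = 2.777778, coefficient = 2
x_2 = 1.8333, f(x_2) = 3.361111, coefficient = 2
x_3 = 2.0000, f(x_3) = 4.000000, coefficient = 2
x_4 = 2.1667, f(x_4) = 4.694444, coefficient = 2
x_5 = 2.3333, f(x_5) = 5.444444, coefficient = 2
x_6 = 2.5000, f(x_6) = 6.250000, coefficient = 1

I ≈ (0.166667/2) × 49.055556 = 4.087963
Exact value: 4.083333
Error: 0.004630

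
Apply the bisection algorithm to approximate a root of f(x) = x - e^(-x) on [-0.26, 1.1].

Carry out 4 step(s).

f(x) = x - e^(-x)
Initial interval: [-0.26, 1.1]

Iteration 1:
  c_1 = (-0.260000 + 1.100000)/2 = 0.420000
  f(c_1) = f(0.420000) = -0.237047
  f(a) × f(c) ≥ 0, new interval: [0.420000, 1.100000]
Iteration 2:
  c_2 = (0.420000 + 1.100000)/2 = 0.760000
  f(c_2) = f(0.760000) = 0.292334
  f(a) × f(c) < 0, new interval: [0.420000, 0.760000]
Iteration 3:
  c_3 = (0.420000 + 0.760000)/2 = 0.590000
  f(c_3) = f(0.590000) = 0.035673
  f(a) × f(c) < 0, new interval: [0.420000, 0.590000]
Iteration 4:
  c_4 = (0.420000 + 0.590000)/2 = 0.505000
  f(c_4) = f(0.505000) = -0.098506
  f(a) × f(c) ≥ 0, new interval: [0.505000, 0.590000]

After 4 iteration(s), the approximation is c_4 = 0.505000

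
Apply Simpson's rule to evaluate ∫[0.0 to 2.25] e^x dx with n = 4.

f(x) = e^x
a = 0.0, b = 2.25, n = 4
h = (b - a)/n = 0.562500

Simpson's rule: (h/3)[f(x₀) + 4f(x₁) + 2f(x₂) + ... + f(xₙ)]

x_0 = 0.0000, f(x_0) = 1.000000, coefficient = 1
x_1 = 0.5625, f(x_1) = 1.755055, coefficient = 4
x_2 = 1.1250, f(x_2) = 3.080217, coefficient = 2
x_3 = 1.6875, f(x_3) = 5.405949, coefficient = 4
x_4 = 2.2500, f(x_4) = 9.487736, coefficient = 1

I ≈ (0.562500/3) × 45.292184 = 8.492284
Exact value: 8.487736
Error: 0.004549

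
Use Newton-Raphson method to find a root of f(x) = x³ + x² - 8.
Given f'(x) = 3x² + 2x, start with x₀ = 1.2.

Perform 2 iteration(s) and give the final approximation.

f(x) = x³ + x² - 8
f'(x) = 3x² + 2x
x₀ = 1.2

Newton-Raphson formula: x_{n+1} = x_n - f(x_n)/f'(x_n)

Iteration 1:
  f(1.200000) = -4.832000
  f'(1.200000) = 6.720000
  x_1 = 1.200000 - (-4.832000)/6.720000 = 1.919048
Iteration 2:
  f(1.919048) = 2.750104
  f'(1.919048) = 14.886327
  x_2 = 1.919048 - 2.750104/14.886327 = 1.734307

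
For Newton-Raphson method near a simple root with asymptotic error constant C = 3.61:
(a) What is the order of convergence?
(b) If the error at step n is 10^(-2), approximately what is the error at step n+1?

(a) Newton-Raphson has quadratic (order 2) convergence near simple roots.
    This means |e_{n+1}| ≈ C|e_n|².

(b) With |e_n| = 10^(-2) and C = 3.61:
    |e_{n+1}| ≈ 3.61 × (10^(-2))² = 3.61 × 10^(-4)

(a) 2 (quadratic); (b) |e_{n+1}| ≈ 3.610e-04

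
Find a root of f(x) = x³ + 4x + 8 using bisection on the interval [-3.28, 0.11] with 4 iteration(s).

f(x) = x³ + 4x + 8
Initial interval: [-3.28, 0.11]

Iteration 1:
  c_1 = (-3.280000 + 0.110000)/2 = -1.585000
  f(c_1) = f(-1.585000) = -2.321877
  f(a) × f(c) ≥ 0, new interval: [-1.585000, 0.110000]
Iteration 2:
  c_2 = (-1.585000 + 0.110000)/2 = -0.737500
  f(c_2) = f(-0.737500) = 4.648869
  f(a) × f(c) < 0, new interval: [-1.585000, -0.737500]
Iteration 3:
  c_3 = (-1.585000 + (-0.737500))/2 = -1.161250
  f(c_3) = f(-1.161250) = 1.789053
  f(a) × f(c) < 0, new interval: [-1.585000, -1.161250]
Iteration 4:
  c_4 = (-1.585000 + (-1.161250))/2 = -1.373125
  f(c_4) = f(-1.373125) = -0.081489
  f(a) × f(c) ≥ 0, new interval: [-1.373125, -1.161250]

After 4 iteration(s), the approximation is c_4 = -1.373125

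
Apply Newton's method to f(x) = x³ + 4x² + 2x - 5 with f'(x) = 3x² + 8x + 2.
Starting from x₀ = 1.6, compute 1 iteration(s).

f(x) = x³ + 4x² + 2x - 5
f'(x) = 3x² + 8x + 2
x₀ = 1.6

Newton-Raphson formula: x_{n+1} = x_n - f(x_n)/f'(x_n)

Iteration 1:
  f(1.600000) = 12.536000
  f'(1.600000) = 22.480000
  x_1 = 1.600000 - 12.536000/22.480000 = 1.042349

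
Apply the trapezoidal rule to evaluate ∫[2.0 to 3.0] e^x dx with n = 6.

f(x) = e^x
a = 2.0, b = 3.0, n = 6
h = (b - a)/n = 0.166667

Trapezoidal rule: (h/2)[f(x₀) + 2f(x₁) + 2f(x₂) + ... + f(xₙ)]

x_0 = 2.0000, f(x_0) = 7.389056, coefficient = 1
x_1 = 2.1667, f(x_1) = 8.729138, coefficient = 2
x_2 = 2.3333, f(x_2) = 10.312259, coefficient = 2
x_3 = 2.5000, f(x_3) = 12.182494, coefficient = 2
x_4 = 2.6667, f(x_4) = 14.391916, coefficient = 2
x_5 = 2.8333, f(x_5) = 17.002040, coefficient = 2
x_6 = 3.0000, f(x_6) = 20.085537, coefficient = 1

I ≈ (0.166667/2) × 152.710287 = 12.725857
Exact value: 12.696481
Error: 0.029376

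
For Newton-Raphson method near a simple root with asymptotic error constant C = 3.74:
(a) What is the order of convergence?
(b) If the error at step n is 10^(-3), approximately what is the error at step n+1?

(a) Newton-Raphson has quadratic (order 2) convergence near simple roots.
    This means |e_{n+1}| ≈ C|e_n|².

(b) With |e_n| = 10^(-3) and C = 3.74:
    |e_{n+1}| ≈ 3.74 × (10^(-3))² = 3.74 × 10^(-6)

(a) 2 (quadratic); (b) |e_{n+1}| ≈ 3.740e-06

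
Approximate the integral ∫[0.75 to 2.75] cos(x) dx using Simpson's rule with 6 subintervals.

f(x) = cos(x)
a = 0.75, b = 2.75, n = 6
h = (b - a)/n = 0.333333

Simpson's rule: (h/3)[f(x₀) + 4f(x₁) + 2f(x₂) + ... + f(xₙ)]

x_0 = 0.7500, f(x_0) = 0.731689, coefficient = 1
x_1 = 1.0833, f(x_1) = 0.468386, coefficient = 4
x_2 = 1.4167, f(x_2) = 0.153520, coefficient = 2
x_3 = 1.7500, f(x_3) = -0.178246, coefficient = 4
x_4 = 2.0833, f(x_4) = -0.490390, coefficient = 2
x_5 = 2.4167, f(x_5) = -0.748549, coefficient = 4
x_6 = 2.7500, f(x_6) = -0.924302, coefficient = 1

I ≈ (0.333333/3) × -2.699988 = -0.299999
Exact value: -0.299978
Error: 0.000021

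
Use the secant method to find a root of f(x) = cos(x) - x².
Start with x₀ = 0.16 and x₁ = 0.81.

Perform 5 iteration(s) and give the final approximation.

f(x) = cos(x) - x²
x₀ = 0.16, x₁ = 0.81

Secant formula: x_{n+1} = x_n - f(x_n)(x_n - x_{n-1})/(f(x_n) - f(x_{n-1}))

Iteration 1:
  f(0.160000) = 0.961627
  f(0.810000) = 0.033398
  x_2 = 0.810000 - 0.033398×(0.810000 - 0.160000)/(0.033398 - 0.961627)
       = 0.833388
Iteration 2:
  f(0.810000) = 0.033398
  f(0.833388) = -0.022163
  x_3 = 0.833388 - (-0.022163)×(0.833388 - 0.810000)/(-0.022163 - 0.033398)
       = 0.824059
Iteration 3:
  f(0.833388) = -0.022163
  f(0.824059) = 0.000176
  x_4 = 0.824059 - 0.000176×(0.824059 - 0.833388)/(0.000176 - (-0.022163))
       = 0.824132
Iteration 4:
  f(0.824059) = 0.000176
  f(0.824132) = 0.000001
  x_5 = 0.824132 - 0.000001×(0.824132 - 0.824059)/(0.000001 - 0.000176)
       = 0.824132
Iteration 5:
  f(0.824132) = 0.000001
  f(0.824132) = 0.000000
  x_6 = 0.824132 - 0.000000×(0.824132 - 0.824132)/(0.000000 - 0.000001)
       = 0.824132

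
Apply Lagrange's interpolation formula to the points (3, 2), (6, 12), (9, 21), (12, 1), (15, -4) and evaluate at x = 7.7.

Lagrange interpolation formula:
P(x) = Σ yᵢ × Lᵢ(x)
where Lᵢ(x) = Π_{j≠i} (x - xⱼ)/(xᵢ - xⱼ)

L_0(7.7) = (7.7 - 6)/(3 - 6) × (7.7 - 9)/(3 - 9) × (7.7 - 12)/(3 - 12) × (7.7 - 15)/(3 - 15) = -0.035685
L_1(7.7) = (7.7 - 3)/(6 - 3) × (7.7 - 9)/(6 - 9) × (7.7 - 12)/(6 - 12) × (7.7 - 15)/(6 - 15) = 0.394636
L_2(7.7) = (7.7 - 3)/(9 - 3) × (7.7 - 6)/(9 - 6) × (7.7 - 12)/(9 - 12) × (7.7 - 15)/(9 - 15) = 0.774093
L_3(7.7) = (7.7 - 3)/(12 - 3) × (7.7 - 6)/(12 - 6) × (7.7 - 9)/(12 - 9) × (7.7 - 15)/(12 - 15) = -0.156019
L_4(7.7) = (7.7 - 3)/(15 - 3) × (7.7 - 6)/(15 - 6) × (7.7 - 9)/(15 - 9) × (7.7 - 12)/(15 - 12) = 0.022975

P(7.7) = 2×L_0(7.7) + 12×L_1(7.7) + 21×L_2(7.7) + 1×L_3(7.7) + (-4)×L_4(7.7)
P(7.7) = 20.672288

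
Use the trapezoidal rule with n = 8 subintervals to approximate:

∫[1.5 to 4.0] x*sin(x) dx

f(x) = x*sin(x)
a = 1.5, b = 4.0, n = 8
h = (b - a)/n = 0.312500

Trapezoidal rule: (h/2)[f(x₀) + 2f(x₁) + 2f(x₂) + ... + f(xₙ)]

x_0 = 1.5000, f(x_0) = 1.496242, coefficient = 1
x_1 = 1.8125, f(x_1) = 1.759814, coefficient = 2
x_2 = 2.1250, f(x_2) = 1.806930, coefficient = 2
x_3 = 2.4375, f(x_3) = 1.577897, coefficient = 2
x_4 = 2.7500, f(x_4) = 1.049568, coefficient = 2
x_5 = 3.0625, f(x_5) = 0.241969, coefficient = 2
x_6 = 3.3750, f(x_6) = -0.780617, coefficient = 2
x_7 = 3.6875, f(x_7) = -1.914527, coefficient = 2
x_8 = 4.0000, f(x_8) = -3.027210, coefficient = 1

I ≈ (0.312500/2) × 5.951099 = 0.929859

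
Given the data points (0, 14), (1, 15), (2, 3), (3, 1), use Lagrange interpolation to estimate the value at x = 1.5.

Lagrange interpolation formula:
P(x) = Σ yᵢ × Lᵢ(x)
where Lᵢ(x) = Π_{j≠i} (x - xⱼ)/(xᵢ - xⱼ)

L_0(1.5) = (1.5 - 1)/(0 - 1) × (1.5 - 2)/(0 - 2) × (1.5 - 3)/(0 - 3) = -0.062500
L_1(1.5) = (1.5 - 0)/(1 - 0) × (1.5 - 2)/(1 - 2) × (1.5 - 3)/(1 - 3) = 0.562500
L_2(1.5) = (1.5 - 0)/(2 - 0) × (1.5 - 1)/(2 - 1) × (1.5 - 3)/(2 - 3) = 0.562500
L_3(1.5) = (1.5 - 0)/(3 - 0) × (1.5 - 1)/(3 - 1) × (1.5 - 2)/(3 - 2) = -0.062500

P(1.5) = 14×L_0(1.5) + 15×L_1(1.5) + 3×L_2(1.5) + 1×L_3(1.5)
P(1.5) = 9.187500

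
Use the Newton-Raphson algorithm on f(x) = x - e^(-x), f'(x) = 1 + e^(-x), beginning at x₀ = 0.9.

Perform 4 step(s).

f(x) = x - e^(-x)
f'(x) = 1 + e^(-x)
x₀ = 0.9

Newton-Raphson formula: x_{n+1} = x_n - f(x_n)/f'(x_n)

Iteration 1:
  f(0.900000) = 0.493430
  f'(0.900000) = 1.406570
  x_1 = 0.900000 - 0.493430/1.406570 = 0.549196
Iteration 2:
  f(0.549196) = -0.028218
  f'(0.549196) = 1.577414
  x_2 = 0.549196 - (-0.028218)/1.577414 = 0.567085
Iteration 3:
  f(0.567085) = -0.000092
  f'(0.567085) = 1.567177
  x_3 = 0.567085 - (-0.000092)/1.567177 = 0.567143
Iteration 4:
  f(0.567143) = 0.000000
  f'(0.567143) = 1.567143
  x_4 = 0.567143 - 0.000000/1.567143 = 0.567143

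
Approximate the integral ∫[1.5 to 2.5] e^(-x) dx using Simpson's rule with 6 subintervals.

f(x) = e^(-x)
a = 1.5, b = 2.5, n = 6
h = (b - a)/n = 0.166667

Simpson's rule: (h/3)[f(x₀) + 4f(x₁) + 2f(x₂) + ... + f(xₙ)]

x_0 = 1.5000, f(x_0) = 0.223130, coefficient = 1
x_1 = 1.6667, f(x_1) = 0.188876, coefficient = 4
x_2 = 1.8333, f(x_2) = 0.159880, coefficient = 2
x_3 = 2.0000, f(x_3) = 0.135335, coefficient = 4
x_4 = 2.1667, f(x_4) = 0.114559, coefficient = 2
x_5 = 2.3333, f(x_5) = 0.096972, coefficient = 4
x_6 = 2.5000, f(x_6) = 0.082085, coefficient = 1

I ≈ (0.166667/3) × 2.538824 = 0.141046
Exact value: 0.141045
Error: 0.000001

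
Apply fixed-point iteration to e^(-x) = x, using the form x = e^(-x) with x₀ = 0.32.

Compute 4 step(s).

Equation: e^(-x) = x
Fixed-point form: x = e^(-x)
x₀ = 0.32

x_1 = g(0.320000) = 0.726149
x_2 = g(0.726149) = 0.483768
x_3 = g(0.483768) = 0.616456
x_4 = g(0.616456) = 0.539854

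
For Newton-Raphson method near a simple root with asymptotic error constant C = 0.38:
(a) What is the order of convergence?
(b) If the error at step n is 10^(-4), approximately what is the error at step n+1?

(a) Newton-Raphson has quadratic (order 2) convergence near simple roots.
    This means |e_{n+1}| ≈ C|e_n|².

(b) With |e_n| = 10^(-4) and C = 0.38:
    |e_{n+1}| ≈ 0.38 × (10^(-4))² = 0.38 × 10^(-8)

(a) 2 (quadratic); (b) |e_{n+1}| ≈ 3.800e-09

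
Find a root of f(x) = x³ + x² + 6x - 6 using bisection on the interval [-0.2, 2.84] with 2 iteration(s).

f(x) = x³ + x² + 6x - 6
Initial interval: [-0.2, 2.84]

Iteration 1:
  c_1 = (-0.200000 + 2.840000)/2 = 1.320000
  f(c_1) = f(1.320000) = 5.962368
  f(a) × f(c) < 0, new interval: [-0.200000, 1.320000]
Iteration 2:
  c_2 = (-0.200000 + 1.320000)/2 = 0.560000
  f(c_2) = f(0.560000) = -2.150784
  f(a) × f(c) ≥ 0, new interval: [0.560000, 1.320000]

After 2 iteration(s), the approximation is c_2 = 0.560000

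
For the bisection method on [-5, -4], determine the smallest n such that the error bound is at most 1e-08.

We need (b-a)/2^n ≤ 1e-08
(-4 - (-5))/2^n ≤ 1e-08
1/2^n ≤ 1e-08
2^n ≥ 100000000
n ≥ log₂(100000000) = 26.58
n ≥ 27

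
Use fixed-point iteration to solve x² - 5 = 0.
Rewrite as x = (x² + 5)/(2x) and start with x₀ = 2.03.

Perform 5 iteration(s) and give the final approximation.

Equation: x² - 5 = 0
Fixed-point form: x = (x² + 5)/(2x)
x₀ = 2.03

x_1 = g(2.030000) = 2.246527
x_2 = g(2.246527) = 2.236092
x_3 = g(2.236092) = 2.236068
x_4 = g(2.236068) = 2.236068
x_5 = g(2.236068) = 2.236068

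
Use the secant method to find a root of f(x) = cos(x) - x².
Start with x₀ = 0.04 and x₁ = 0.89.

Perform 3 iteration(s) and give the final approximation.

f(x) = cos(x) - x²
x₀ = 0.04, x₁ = 0.89

Secant formula: x_{n+1} = x_n - f(x_n)(x_n - x_{n-1})/(f(x_n) - f(x_{n-1}))

Iteration 1:
  f(0.040000) = 0.997600
  f(0.890000) = -0.162688
  x_2 = 0.890000 - (-0.162688)×(0.890000 - 0.040000)/(-0.162688 - 0.997600)
       = 0.770819
Iteration 2:
  f(0.890000) = -0.162688
  f(0.770819) = 0.123179
  x_3 = 0.770819 - 0.123179×(0.770819 - 0.890000)/(0.123179 - (-0.162688))
       = 0.822173
Iteration 3:
  f(0.770819) = 0.123179
  f(0.822173) = 0.004661
  x_4 = 0.822173 - 0.004661×(0.822173 - 0.770819)/(0.004661 - 0.123179)
       = 0.824193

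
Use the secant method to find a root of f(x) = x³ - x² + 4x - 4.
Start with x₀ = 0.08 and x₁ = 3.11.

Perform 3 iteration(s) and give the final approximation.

f(x) = x³ - x² + 4x - 4
x₀ = 0.08, x₁ = 3.11

Secant formula: x_{n+1} = x_n - f(x_n)(x_n - x_{n-1})/(f(x_n) - f(x_{n-1}))

Iteration 1:
  f(0.080000) = -3.685888
  f(3.110000) = 28.848131
  x_2 = 3.110000 - 28.848131×(3.110000 - 0.080000)/(28.848131 - (-3.685888))
       = 0.423279
Iteration 2:
  f(3.110000) = 28.848131
  f(0.423279) = -2.410213
  x_3 = 0.423279 - (-2.410213)×(0.423279 - 3.110000)/(-2.410213 - 28.848131)
       = 0.630442
Iteration 3:
  f(0.423279) = -2.410213
  f(0.630442) = -1.625116
  x_4 = 0.630442 - (-1.625116)×(0.630442 - 0.423279)/(-1.625116 - (-2.410213))
       = 1.059260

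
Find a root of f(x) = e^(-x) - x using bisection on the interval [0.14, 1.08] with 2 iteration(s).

f(x) = e^(-x) - x
Initial interval: [0.14, 1.08]

Iteration 1:
  c_1 = (0.140000 + 1.080000)/2 = 0.610000
  f(c_1) = f(0.610000) = -0.066649
  f(a) × f(c) < 0, new interval: [0.140000, 0.610000]
Iteration 2:
  c_2 = (0.140000 + 0.610000)/2 = 0.375000
  f(c_2) = f(0.375000) = 0.312289
  f(a) × f(c) ≥ 0, new interval: [0.375000, 0.610000]

After 2 iteration(s), the approximation is c_2 = 0.375000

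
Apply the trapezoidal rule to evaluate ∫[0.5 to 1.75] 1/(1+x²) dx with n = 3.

f(x) = 1/(1+x²)
a = 0.5, b = 1.75, n = 3
h = (b - a)/n = 0.416667

Trapezoidal rule: (h/2)[f(x₀) + 2f(x₁) + 2f(x₂) + ... + f(xₙ)]

x_0 = 0.5000, f(x_0) = 0.800000, coefficient = 1
x_1 = 0.9167, f(x_1) = 0.543396, coefficient = 2
x_2 = 1.3333, f(x_2) = 0.360000, coefficient = 2
x_3 = 1.7500, f(x_3) = 0.246154, coefficient = 1

I ≈ (0.416667/2) × 2.852946 = 0.594364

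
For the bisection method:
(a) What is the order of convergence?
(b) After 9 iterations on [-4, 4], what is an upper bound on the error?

(a) Bisection has linear (order 1) convergence; the error is halved each step.

(b) Error bound = (b-a)/2^n = (4 - (-4))/2^{9}
    = 8/2^{9}

(a) 1 (linear); (b) error ≤ 1.56e-02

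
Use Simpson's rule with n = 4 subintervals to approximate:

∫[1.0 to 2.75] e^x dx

f(x) = e^x
a = 1.0, b = 2.75, n = 4
h = (b - a)/n = 0.437500

Simpson's rule: (h/3)[f(x₀) + 4f(x₁) + 2f(x₂) + ... + f(xₙ)]

x_0 = 1.0000, f(x_0) = 2.718282, coefficient = 1
x_1 = 1.4375, f(x_1) = 4.210157, coefficient = 4
x_2 = 1.8750, f(x_2) = 6.520819, coefficient = 2
x_3 = 2.3125, f(x_3) = 10.099642, coefficient = 4
x_4 = 2.7500, f(x_4) = 15.642632, coefficient = 1

I ≈ (0.437500/3) × 88.641750 = 12.926922
Exact value: 12.924350
Error: 0.002572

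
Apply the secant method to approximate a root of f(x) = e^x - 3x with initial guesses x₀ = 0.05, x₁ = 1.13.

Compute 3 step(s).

f(x) = e^x - 3x
x₀ = 0.05, x₁ = 1.13

Secant formula: x_{n+1} = x_n - f(x_n)(x_n - x_{n-1})/(f(x_n) - f(x_{n-1}))

Iteration 1:
  f(0.050000) = 0.901271
  f(1.130000) = -0.294343
  x_2 = 1.130000 - (-0.294343)×(1.130000 - 0.050000)/(-0.294343 - 0.901271)
       = 0.864119
Iteration 2:
  f(1.130000) = -0.294343
  f(0.864119) = -0.219442
  x_3 = 0.864119 - (-0.219442)×(0.864119 - 1.130000)/(-0.219442 - (-0.294343))
       = 0.085150
Iteration 3:
  f(0.864119) = -0.219442
  f(0.085150) = 0.833430
  x_4 = 0.085150 - 0.833430×(0.085150 - 0.864119)/(0.833430 - (-0.219442))
       = 0.701764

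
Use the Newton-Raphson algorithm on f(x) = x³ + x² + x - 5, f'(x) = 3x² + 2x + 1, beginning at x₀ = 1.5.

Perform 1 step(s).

f(x) = x³ + x² + x - 5
f'(x) = 3x² + 2x + 1
x₀ = 1.5

Newton-Raphson formula: x_{n+1} = x_n - f(x_n)/f'(x_n)

Iteration 1:
  f(1.500000) = 2.125000
  f'(1.500000) = 10.750000
  x_1 = 1.500000 - 2.125000/10.750000 = 1.302326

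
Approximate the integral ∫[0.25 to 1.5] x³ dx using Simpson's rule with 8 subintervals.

f(x) = x³
a = 0.25, b = 1.5, n = 8
h = (b - a)/n = 0.156250

Simpson's rule: (h/3)[f(x₀) + 4f(x₁) + 2f(x₂) + ... + f(xₙ)]

x_0 = 0.2500, f(x_0) = 0.015625, coefficient = 1
x_1 = 0.4062, f(x_1) = 0.067047, coefficient = 4
x_2 = 0.5625, f(x_2) = 0.177979, coefficient = 2
x_3 = 0.7188, f(x_3) = 0.371307, coefficient = 4
x_4 = 0.8750, f(x_4) = 0.669922, coefficient = 2
x_5 = 1.0312, f(x_5) = 1.096710, coefficient = 4
x_6 = 1.1875, f(x_6) = 1.674561, coefficient = 2
x_7 = 1.3438, f(x_7) = 2.426361, coefficient = 4
x_8 = 1.5000, f(x_8) = 3.375000, coefficient = 1

I ≈ (0.156250/3) × 24.281250 = 1.264648
Exact value: 1.264648
Error: 0.000000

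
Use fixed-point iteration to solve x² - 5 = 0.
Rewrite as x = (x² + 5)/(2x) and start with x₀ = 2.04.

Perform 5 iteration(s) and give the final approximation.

Equation: x² - 5 = 0
Fixed-point form: x = (x² + 5)/(2x)
x₀ = 2.04

x_1 = g(2.040000) = 2.245490
x_2 = g(2.245490) = 2.236088
x_3 = g(2.236088) = 2.236068
x_4 = g(2.236068) = 2.236068
x_5 = g(2.236068) = 2.236068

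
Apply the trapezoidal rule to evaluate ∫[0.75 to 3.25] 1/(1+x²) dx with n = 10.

f(x) = 1/(1+x²)
a = 0.75, b = 3.25, n = 10
h = (b - a)/n = 0.250000

Trapezoidal rule: (h/2)[f(x₀) + 2f(x₁) + 2f(x₂) + ... + f(xₙ)]

x_0 = 0.7500, f(x_0) = 0.640000, coefficient = 1
x_1 = 1.0000, f(x_1) = 0.500000, coefficient = 2
x_2 = 1.2500, f(x_2) = 0.390244, coefficient = 2
x_3 = 1.5000, f(x_3) = 0.307692, coefficient = 2
x_4 = 1.7500, f(x_4) = 0.246154, coefficient = 2
x_5 = 2.0000, f(x_5) = 0.200000, coefficient = 2
x_6 = 2.2500, f(x_6) = 0.164948, coefficient = 2
x_7 = 2.5000, f(x_7) = 0.137931, coefficient = 2
x_8 = 2.7500, f(x_8) = 0.116788, coefficient = 2
x_9 = 3.0000, f(x_9) = 0.100000, coefficient = 2
x_10 = 3.2500, f(x_10) = 0.086486, coefficient = 1

I ≈ (0.250000/2) × 5.054002 = 0.631750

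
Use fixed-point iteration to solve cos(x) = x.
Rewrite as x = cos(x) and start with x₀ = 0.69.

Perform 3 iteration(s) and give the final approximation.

Equation: cos(x) = x
Fixed-point form: x = cos(x)
x₀ = 0.69

x_1 = g(0.690000) = 0.771246
x_2 = g(0.771246) = 0.717043
x_3 = g(0.717043) = 0.753752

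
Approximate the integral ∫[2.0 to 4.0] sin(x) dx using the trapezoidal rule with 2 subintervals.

f(x) = sin(x)
a = 2.0, b = 4.0, n = 2
h = (b - a)/n = 1.000000

Trapezoidal rule: (h/2)[f(x₀) + 2f(x₁) + 2f(x₂) + ... + f(xₙ)]

x_0 = 2.0000, f(x_0) = 0.909297, coefficient = 1
x_1 = 3.0000, f(x_1) = 0.141120, coefficient = 2
x_2 = 4.0000, f(x_2) = -0.756802, coefficient = 1

I ≈ (1.000000/2) × 0.434735 = 0.217367
Exact value: 0.237497
Error: 0.020129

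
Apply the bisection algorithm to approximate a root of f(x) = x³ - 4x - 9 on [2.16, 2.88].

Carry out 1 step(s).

f(x) = x³ - 4x - 9
Initial interval: [2.16, 2.88]

Iteration 1:
  c_1 = (2.160000 + 2.880000)/2 = 2.520000
  f(c_1) = f(2.520000) = -3.076992
  f(a) × f(c) ≥ 0, new interval: [2.520000, 2.880000]

After 1 iteration(s), the approximation is c_1 = 2.520000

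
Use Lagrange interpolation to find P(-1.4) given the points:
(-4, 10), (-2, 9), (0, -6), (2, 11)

Lagrange interpolation formula:
P(x) = Σ yᵢ × Lᵢ(x)
where Lᵢ(x) = Π_{j≠i} (x - xⱼ)/(xᵢ - xⱼ)

L_0(-1.4) = (-1.4 - (-2))/(-4 - (-2)) × (-1.4 - 0)/(-4 - 0) × (-1.4 - 2)/(-4 - 2) = -0.059500
L_1(-1.4) = (-1.4 - (-4))/(-2 - (-4)) × (-1.4 - 0)/(-2 - 0) × (-1.4 - 2)/(-2 - 2) = 0.773500
L_2(-1.4) = (-1.4 - (-4))/(0 - (-4)) × (-1.4 - (-2))/(0 - (-2)) × (-1.4 - 2)/(0 - 2) = 0.331500
L_3(-1.4) = (-1.4 - (-4))/(2 - (-4)) × (-1.4 - (-2))/(2 - (-2)) × (-1.4 - 0)/(2 - 0) = -0.045500

P(-1.4) = 10×L_0(-1.4) + 9×L_1(-1.4) + (-6)×L_2(-1.4) + 11×L_3(-1.4)
P(-1.4) = 3.877000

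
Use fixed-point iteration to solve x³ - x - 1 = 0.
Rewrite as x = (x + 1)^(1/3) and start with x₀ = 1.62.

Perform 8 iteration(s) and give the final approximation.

Equation: x³ - x - 1 = 0
Fixed-point form: x = (x + 1)^(1/3)
x₀ = 1.62

x_1 = g(1.620000) = 1.378586
x_2 = g(1.378586) = 1.334872
x_3 = g(1.334872) = 1.326644
x_4 = g(1.326644) = 1.325084
x_5 = g(1.325084) = 1.324787
x_6 = g(1.324787) = 1.324731
x_7 = g(1.324731) = 1.324720
x_8 = g(1.324720) = 1.324718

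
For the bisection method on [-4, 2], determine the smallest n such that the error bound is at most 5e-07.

We need (b-a)/2^n ≤ 5e-07
(2 - (-4))/2^n ≤ 5e-07
6/2^n ≤ 5e-07
2^n ≥ 12000000
n ≥ log₂(12000000) = 23.52
n ≥ 24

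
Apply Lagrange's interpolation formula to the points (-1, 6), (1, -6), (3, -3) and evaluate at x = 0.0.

Lagrange interpolation formula:
P(x) = Σ yᵢ × Lᵢ(x)
where Lᵢ(x) = Π_{j≠i} (x - xⱼ)/(xᵢ - xⱼ)

L_0(0.0) = (0.0 - 1)/(-1 - 1) × (0.0 - 3)/(-1 - 3) = 0.375000
L_1(0.0) = (0.0 - (-1))/(1 - (-1)) × (0.0 - 3)/(1 - 3) = 0.750000
L_2(0.0) = (0.0 - (-1))/(3 - (-1)) × (0.0 - 1)/(3 - 1) = -0.125000

P(0.0) = 6×L_0(0.0) + (-6)×L_1(0.0) + (-3)×L_2(0.0)
P(0.0) = -1.875000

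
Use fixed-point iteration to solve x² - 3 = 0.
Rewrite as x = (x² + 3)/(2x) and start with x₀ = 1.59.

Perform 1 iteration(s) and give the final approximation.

Equation: x² - 3 = 0
Fixed-point form: x = (x² + 3)/(2x)
x₀ = 1.59

x_1 = g(1.590000) = 1.738396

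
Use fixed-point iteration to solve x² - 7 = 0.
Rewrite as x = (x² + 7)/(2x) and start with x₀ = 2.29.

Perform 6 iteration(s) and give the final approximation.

Equation: x² - 7 = 0
Fixed-point form: x = (x² + 7)/(2x)
x₀ = 2.29

x_1 = g(2.290000) = 2.673384
x_2 = g(2.673384) = 2.645894
x_3 = g(2.645894) = 2.645751
x_4 = g(2.645751) = 2.645751
x_5 = g(2.645751) = 2.645751
x_6 = g(2.645751) = 2.645751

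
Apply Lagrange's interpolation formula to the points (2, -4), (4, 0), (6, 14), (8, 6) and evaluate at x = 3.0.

Lagrange interpolation formula:
P(x) = Σ yᵢ × Lᵢ(x)
where Lᵢ(x) = Π_{j≠i} (x - xⱼ)/(xᵢ - xⱼ)

L_0(3.0) = (3.0 - 4)/(2 - 4) × (3.0 - 6)/(2 - 6) × (3.0 - 8)/(2 - 8) = 0.312500
L_1(3.0) = (3.0 - 2)/(4 - 2) × (3.0 - 6)/(4 - 6) × (3.0 - 8)/(4 - 8) = 0.937500
L_2(3.0) = (3.0 - 2)/(6 - 2) × (3.0 - 4)/(6 - 4) × (3.0 - 8)/(6 - 8) = -0.312500
L_3(3.0) = (3.0 - 2)/(8 - 2) × (3.0 - 4)/(8 - 4) × (3.0 - 6)/(8 - 6) = 0.062500

P(3.0) = (-4)×L_0(3.0) + 0×L_1(3.0) + 14×L_2(3.0) + 6×L_3(3.0)
P(3.0) = -5.250000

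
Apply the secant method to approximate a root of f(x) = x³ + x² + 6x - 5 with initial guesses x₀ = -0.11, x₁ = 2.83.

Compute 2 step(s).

f(x) = x³ + x² + 6x - 5
x₀ = -0.11, x₁ = 2.83

Secant formula: x_{n+1} = x_n - f(x_n)(x_n - x_{n-1})/(f(x_n) - f(x_{n-1}))

Iteration 1:
  f(-0.110000) = -5.649231
  f(2.830000) = 42.654087
  x_2 = 2.830000 - 42.654087×(2.830000 - (-0.110000))/(42.654087 - (-5.649231))
       = 0.233843
Iteration 2:
  f(2.830000) = 42.654087
  f(0.233843) = -3.529475
  x_3 = 0.233843 - (-3.529475)×(0.233843 - 2.830000)/(-3.529475 - 42.654087)
       = 0.432248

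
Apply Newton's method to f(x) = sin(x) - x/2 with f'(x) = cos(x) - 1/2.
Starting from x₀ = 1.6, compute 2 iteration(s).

f(x) = sin(x) - x/2
f'(x) = cos(x) - 1/2
x₀ = 1.6

Newton-Raphson formula: x_{n+1} = x_n - f(x_n)/f'(x_n)

Iteration 1:
  f(1.600000) = 0.199574
  f'(1.600000) = -0.529200
  x_1 = 1.600000 - 0.199574/(-0.529200) = 1.977124
Iteration 2:
  f(1.977124) = -0.069983
  f'(1.977124) = -0.895238
  x_2 = 1.977124 - (-0.069983)/(-0.895238) = 1.898951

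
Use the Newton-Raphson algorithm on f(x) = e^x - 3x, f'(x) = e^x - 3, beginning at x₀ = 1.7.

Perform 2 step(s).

f(x) = e^x - 3x
f'(x) = e^x - 3
x₀ = 1.7

Newton-Raphson formula: x_{n+1} = x_n - f(x_n)/f'(x_n)

Iteration 1:
  f(1.700000) = 0.373947
  f'(1.700000) = 2.473947
  x_1 = 1.700000 - 0.373947/2.473947 = 1.548846
Iteration 2:
  f(1.548846) = 0.059498
  f'(1.548846) = 1.706036
  x_2 = 1.548846 - 0.059498/1.706036 = 1.513971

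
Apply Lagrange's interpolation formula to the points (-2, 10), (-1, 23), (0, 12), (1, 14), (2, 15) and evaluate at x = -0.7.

Lagrange interpolation formula:
P(x) = Σ yᵢ × Lᵢ(x)
where Lᵢ(x) = Π_{j≠i} (x - xⱼ)/(xᵢ - xⱼ)

L_0(-0.7) = (-0.7 - (-1))/(-2 - (-1)) × (-0.7 - 0)/(-2 - 0) × (-0.7 - 1)/(-2 - 1) × (-0.7 - 2)/(-2 - 2) = -0.040163
L_1(-0.7) = (-0.7 - (-2))/(-1 - (-2)) × (-0.7 - 0)/(-1 - 0) × (-0.7 - 1)/(-1 - 1) × (-0.7 - 2)/(-1 - 2) = 0.696150
L_2(-0.7) = (-0.7 - (-2))/(0 - (-2)) × (-0.7 - (-1))/(0 - (-1)) × (-0.7 - 1)/(0 - 1) × (-0.7 - 2)/(0 - 2) = 0.447525
L_3(-0.7) = (-0.7 - (-2))/(1 - (-2)) × (-0.7 - (-1))/(1 - (-1)) × (-0.7 - 0)/(1 - 0) × (-0.7 - 2)/(1 - 2) = -0.122850
L_4(-0.7) = (-0.7 - (-2))/(2 - (-2)) × (-0.7 - (-1))/(2 - (-1)) × (-0.7 - 0)/(2 - 0) × (-0.7 - 1)/(2 - 1) = 0.019338

P(-0.7) = 10×L_0(-0.7) + 23×L_1(-0.7) + 12×L_2(-0.7) + 14×L_3(-0.7) + 15×L_4(-0.7)
P(-0.7) = 19.550288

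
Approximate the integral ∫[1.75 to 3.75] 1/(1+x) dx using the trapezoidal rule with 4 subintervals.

f(x) = 1/(1+x)
a = 1.75, b = 3.75, n = 4
h = (b - a)/n = 0.500000

Trapezoidal rule: (h/2)[f(x₀) + 2f(x₁) + 2f(x₂) + ... + f(xₙ)]

x_0 = 1.7500, f(x_0) = 0.363636, coefficient = 1
x_1 = 2.2500, f(x_1) = 0.307692, coefficient = 2
x_2 = 2.7500, f(x_2) = 0.266667, coefficient = 2
x_3 = 3.2500, f(x_3) = 0.235294, coefficient = 2
x_4 = 3.7500, f(x_4) = 0.210526, coefficient = 1

I ≈ (0.500000/2) × 2.193469 = 0.548367
Exact value: 0.546544
Error: 0.001824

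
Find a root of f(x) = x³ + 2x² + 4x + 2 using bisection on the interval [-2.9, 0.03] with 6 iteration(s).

f(x) = x³ + 2x² + 4x + 2
Initial interval: [-2.9, 0.03]

Iteration 1:
  c_1 = (-2.900000 + 0.030000)/2 = -1.435000
  f(c_1) = f(-1.435000) = -2.576538
  f(a) × f(c) ≥ 0, new interval: [-1.435000, 0.030000]
Iteration 2:
  c_2 = (-1.435000 + 0.030000)/2 = -0.702500
  f(c_2) = f(-0.702500) = -0.169676
  f(a) × f(c) ≥ 0, new interval: [-0.702500, 0.030000]
Iteration 3:
  c_3 = (-0.702500 + 0.030000)/2 = -0.336250
  f(c_3) = f(-0.336250) = 0.843110
  f(a) × f(c) < 0, new interval: [-0.702500, -0.336250]
Iteration 4:
  c_4 = (-0.702500 + (-0.336250))/2 = -0.519375
  f(c_4) = f(-0.519375) = 0.321899
  f(a) × f(c) < 0, new interval: [-0.702500, -0.519375]
Iteration 5:
  c_5 = (-0.702500 + (-0.519375))/2 = -0.610938
  f(c_5) = f(-0.610938) = 0.074710
  f(a) × f(c) < 0, new interval: [-0.702500, -0.610938]
Iteration 6:
  c_6 = (-0.702500 + (-0.610938))/2 = -0.656719
  f(c_6) = f(-0.656719) = -0.047545
  f(a) × f(c) ≥ 0, new interval: [-0.656719, -0.610938]

After 6 iteration(s), the approximation is c_6 = -0.656719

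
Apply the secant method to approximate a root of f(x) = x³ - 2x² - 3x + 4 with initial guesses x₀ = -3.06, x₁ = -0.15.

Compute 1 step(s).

f(x) = x³ - 2x² - 3x + 4
x₀ = -3.06, x₁ = -0.15

Secant formula: x_{n+1} = x_n - f(x_n)(x_n - x_{n-1})/(f(x_n) - f(x_{n-1}))

Iteration 1:
  f(-3.060000) = -34.199816
  f(-0.150000) = 4.401625
  x_2 = -0.150000 - 4.401625×(-0.150000 - (-3.060000))/(4.401625 - (-34.199816))
       = -0.481820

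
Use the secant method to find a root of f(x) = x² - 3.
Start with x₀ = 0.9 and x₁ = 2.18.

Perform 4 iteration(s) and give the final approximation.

f(x) = x² - 3
x₀ = 0.9, x₁ = 2.18

Secant formula: x_{n+1} = x_n - f(x_n)(x_n - x_{n-1})/(f(x_n) - f(x_{n-1}))

Iteration 1:
  f(0.900000) = -2.190000
  f(2.180000) = 1.752400
  x_2 = 2.180000 - 1.752400×(2.180000 - 0.900000)/(1.752400 - (-2.190000))
       = 1.611039
Iteration 2:
  f(2.180000) = 1.752400
  f(1.611039) = -0.404553
  x_3 = 1.611039 - (-0.404553)×(1.611039 - 2.180000)/(-0.404553 - 1.752400)
       = 1.717752
Iteration 3:
  f(1.611039) = -0.404553
  f(1.717752) = -0.049328
  x_4 = 1.717752 - (-0.049328)×(1.717752 - 1.611039)/(-0.049328 - (-0.404553))
       = 1.732571
Iteration 4:
  f(1.717752) = -0.049328
  f(1.732571) = 0.001801
  x_5 = 1.732571 - 0.001801×(1.732571 - 1.717752)/(0.001801 - (-0.049328))
       = 1.732049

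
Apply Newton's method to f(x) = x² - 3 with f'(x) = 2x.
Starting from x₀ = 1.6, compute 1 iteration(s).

f(x) = x² - 3
f'(x) = 2x
x₀ = 1.6

Newton-Raphson formula: x_{n+1} = x_n - f(x_n)/f'(x_n)

Iteration 1:
  f(1.600000) = -0.440000
  f'(1.600000) = 3.200000
  x_1 = 1.600000 - (-0.440000)/3.200000 = 1.737500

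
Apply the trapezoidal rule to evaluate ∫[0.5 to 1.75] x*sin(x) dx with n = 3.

f(x) = x*sin(x)
a = 0.5, b = 1.75, n = 3
h = (b - a)/n = 0.416667

Trapezoidal rule: (h/2)[f(x₀) + 2f(x₁) + 2f(x₂) + ... + f(xₙ)]

x_0 = 0.5000, f(x_0) = 0.239713, coefficient = 1
x_1 = 0.9167, f(x_1) = 0.727446, coefficient = 2
x_2 = 1.3333, f(x_2) = 1.295917, coefficient = 2
x_3 = 1.7500, f(x_3) = 1.721975, coefficient = 1

I ≈ (0.416667/2) × 6.008415 = 1.251753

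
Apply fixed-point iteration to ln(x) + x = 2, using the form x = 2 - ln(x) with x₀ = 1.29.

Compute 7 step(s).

Equation: ln(x) + x = 2
Fixed-point form: x = 2 - ln(x)
x₀ = 1.29

x_1 = g(1.290000) = 1.745358
x_2 = g(1.745358) = 1.443040
x_3 = g(1.443040) = 1.633248
x_4 = g(1.633248) = 1.509430
x_5 = g(1.509430) = 1.588268
x_6 = g(1.588268) = 1.537356
x_7 = g(1.537356) = 1.569936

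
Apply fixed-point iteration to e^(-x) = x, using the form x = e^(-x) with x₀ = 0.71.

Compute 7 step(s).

Equation: e^(-x) = x
Fixed-point form: x = e^(-x)
x₀ = 0.71

x_1 = g(0.710000) = 0.491644
x_2 = g(0.491644) = 0.611620
x_3 = g(0.611620) = 0.542471
x_4 = g(0.542471) = 0.581310
x_5 = g(0.581310) = 0.559165
x_6 = g(0.559165) = 0.571686
x_7 = g(0.571686) = 0.564573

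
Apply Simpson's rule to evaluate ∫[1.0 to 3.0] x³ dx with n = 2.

f(x) = x³
a = 1.0, b = 3.0, n = 2
h = (b - a)/n = 1.000000

Simpson's rule: (h/3)[f(x₀) + 4f(x₁) + 2f(x₂) + ... + f(xₙ)]

x_0 = 1.0000, f(x_0) = 1.000000, coefficient = 1
x_1 = 2.0000, f(x_1) = 8.000000, coefficient = 4
x_2 = 3.0000, f(x_2) = 27.000000, coefficient = 1

I ≈ (1.000000/3) × 60.000000 = 20.000000
Exact value: 20.000000
Error: 0.000000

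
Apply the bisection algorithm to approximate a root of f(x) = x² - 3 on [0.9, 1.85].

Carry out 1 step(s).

f(x) = x² - 3
Initial interval: [0.9, 1.85]

Iteration 1:
  c_1 = (0.900000 + 1.850000)/2 = 1.375000
  f(c_1) = f(1.375000) = -1.109375
  f(a) × f(c) ≥ 0, new interval: [1.375000, 1.850000]

After 1 iteration(s), the approximation is c_1 = 1.375000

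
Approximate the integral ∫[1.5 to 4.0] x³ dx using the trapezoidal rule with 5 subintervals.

f(x) = x³
a = 1.5, b = 4.0, n = 5
h = (b - a)/n = 0.500000

Trapezoidal rule: (h/2)[f(x₀) + 2f(x₁) + 2f(x₂) + ... + f(xₙ)]

x_0 = 1.5000, f(x_0) = 3.375000, coefficient = 1
x_1 = 2.0000, f(x_1) = 8.000000, coefficient = 2
x_2 = 2.5000, f(x_2) = 15.625000, coefficient = 2
x_3 = 3.0000, f(x_3) = 27.000000, coefficient = 2
x_4 = 3.5000, f(x_4) = 42.875000, coefficient = 2
x_5 = 4.0000, f(x_5) = 64.000000, coefficient = 1

I ≈ (0.500000/2) × 254.375000 = 63.593750
Exact value: 62.734375
Error: 0.859375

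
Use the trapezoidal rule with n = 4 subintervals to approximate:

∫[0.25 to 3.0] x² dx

f(x) = x²
a = 0.25, b = 3.0, n = 4
h = (b - a)/n = 0.687500

Trapezoidal rule: (h/2)[f(x₀) + 2f(x₁) + 2f(x₂) + ... + f(xₙ)]

x_0 = 0.2500, f(x_0) = 0.062500, coefficient = 1
x_1 = 0.9375, f(x_1) = 0.878906, coefficient = 2
x_2 = 1.6250, f(x_2) = 2.640625, coefficient = 2
x_3 = 2.3125, f(x_3) = 5.347656, coefficient = 2
x_4 = 3.0000, f(x_4) = 9.000000, coefficient = 1

I ≈ (0.687500/2) × 26.796875 = 9.211426
Exact value: 8.994792
Error: 0.216634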